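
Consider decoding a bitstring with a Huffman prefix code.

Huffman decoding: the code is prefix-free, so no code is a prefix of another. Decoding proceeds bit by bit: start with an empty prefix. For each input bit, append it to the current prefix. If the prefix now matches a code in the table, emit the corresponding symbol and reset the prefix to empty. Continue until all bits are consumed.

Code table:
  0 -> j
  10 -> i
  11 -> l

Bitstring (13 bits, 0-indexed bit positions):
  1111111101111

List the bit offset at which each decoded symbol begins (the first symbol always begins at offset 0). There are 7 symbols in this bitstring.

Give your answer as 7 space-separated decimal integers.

Answer: 0 2 4 6 8 9 11

Derivation:
Bit 0: prefix='1' (no match yet)
Bit 1: prefix='11' -> emit 'l', reset
Bit 2: prefix='1' (no match yet)
Bit 3: prefix='11' -> emit 'l', reset
Bit 4: prefix='1' (no match yet)
Bit 5: prefix='11' -> emit 'l', reset
Bit 6: prefix='1' (no match yet)
Bit 7: prefix='11' -> emit 'l', reset
Bit 8: prefix='0' -> emit 'j', reset
Bit 9: prefix='1' (no match yet)
Bit 10: prefix='11' -> emit 'l', reset
Bit 11: prefix='1' (no match yet)
Bit 12: prefix='11' -> emit 'l', reset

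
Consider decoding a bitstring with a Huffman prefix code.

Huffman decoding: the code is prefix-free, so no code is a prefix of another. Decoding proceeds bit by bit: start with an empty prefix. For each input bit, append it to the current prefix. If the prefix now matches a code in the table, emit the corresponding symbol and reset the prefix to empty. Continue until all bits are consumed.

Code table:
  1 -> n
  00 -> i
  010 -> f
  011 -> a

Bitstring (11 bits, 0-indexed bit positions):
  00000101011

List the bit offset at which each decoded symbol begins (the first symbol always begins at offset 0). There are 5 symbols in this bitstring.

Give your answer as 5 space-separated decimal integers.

Bit 0: prefix='0' (no match yet)
Bit 1: prefix='00' -> emit 'i', reset
Bit 2: prefix='0' (no match yet)
Bit 3: prefix='00' -> emit 'i', reset
Bit 4: prefix='0' (no match yet)
Bit 5: prefix='01' (no match yet)
Bit 6: prefix='010' -> emit 'f', reset
Bit 7: prefix='1' -> emit 'n', reset
Bit 8: prefix='0' (no match yet)
Bit 9: prefix='01' (no match yet)
Bit 10: prefix='011' -> emit 'a', reset

Answer: 0 2 4 7 8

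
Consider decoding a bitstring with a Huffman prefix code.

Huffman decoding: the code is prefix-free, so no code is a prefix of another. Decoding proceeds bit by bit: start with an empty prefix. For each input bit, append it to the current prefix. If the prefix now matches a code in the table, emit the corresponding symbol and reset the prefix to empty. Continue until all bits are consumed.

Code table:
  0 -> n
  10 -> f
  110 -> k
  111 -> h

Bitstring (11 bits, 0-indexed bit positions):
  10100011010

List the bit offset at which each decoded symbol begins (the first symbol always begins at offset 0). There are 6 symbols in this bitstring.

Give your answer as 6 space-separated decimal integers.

Bit 0: prefix='1' (no match yet)
Bit 1: prefix='10' -> emit 'f', reset
Bit 2: prefix='1' (no match yet)
Bit 3: prefix='10' -> emit 'f', reset
Bit 4: prefix='0' -> emit 'n', reset
Bit 5: prefix='0' -> emit 'n', reset
Bit 6: prefix='1' (no match yet)
Bit 7: prefix='11' (no match yet)
Bit 8: prefix='110' -> emit 'k', reset
Bit 9: prefix='1' (no match yet)
Bit 10: prefix='10' -> emit 'f', reset

Answer: 0 2 4 5 6 9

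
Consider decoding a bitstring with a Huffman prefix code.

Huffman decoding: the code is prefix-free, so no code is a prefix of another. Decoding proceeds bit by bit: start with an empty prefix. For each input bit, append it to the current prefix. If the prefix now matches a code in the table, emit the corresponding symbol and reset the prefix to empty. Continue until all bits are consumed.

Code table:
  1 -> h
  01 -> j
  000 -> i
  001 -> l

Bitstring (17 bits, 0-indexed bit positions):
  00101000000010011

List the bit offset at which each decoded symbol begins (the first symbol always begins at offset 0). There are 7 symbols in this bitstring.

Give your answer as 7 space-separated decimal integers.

Answer: 0 3 5 8 11 13 16

Derivation:
Bit 0: prefix='0' (no match yet)
Bit 1: prefix='00' (no match yet)
Bit 2: prefix='001' -> emit 'l', reset
Bit 3: prefix='0' (no match yet)
Bit 4: prefix='01' -> emit 'j', reset
Bit 5: prefix='0' (no match yet)
Bit 6: prefix='00' (no match yet)
Bit 7: prefix='000' -> emit 'i', reset
Bit 8: prefix='0' (no match yet)
Bit 9: prefix='00' (no match yet)
Bit 10: prefix='000' -> emit 'i', reset
Bit 11: prefix='0' (no match yet)
Bit 12: prefix='01' -> emit 'j', reset
Bit 13: prefix='0' (no match yet)
Bit 14: prefix='00' (no match yet)
Bit 15: prefix='001' -> emit 'l', reset
Bit 16: prefix='1' -> emit 'h', reset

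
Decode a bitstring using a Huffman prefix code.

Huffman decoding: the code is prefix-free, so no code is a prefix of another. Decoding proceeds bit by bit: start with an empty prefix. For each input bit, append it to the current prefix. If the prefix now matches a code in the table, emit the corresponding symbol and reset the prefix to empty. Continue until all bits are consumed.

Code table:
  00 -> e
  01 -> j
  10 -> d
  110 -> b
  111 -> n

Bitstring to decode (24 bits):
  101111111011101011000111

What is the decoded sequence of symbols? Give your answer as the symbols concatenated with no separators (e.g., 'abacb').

Bit 0: prefix='1' (no match yet)
Bit 1: prefix='10' -> emit 'd', reset
Bit 2: prefix='1' (no match yet)
Bit 3: prefix='11' (no match yet)
Bit 4: prefix='111' -> emit 'n', reset
Bit 5: prefix='1' (no match yet)
Bit 6: prefix='11' (no match yet)
Bit 7: prefix='111' -> emit 'n', reset
Bit 8: prefix='1' (no match yet)
Bit 9: prefix='10' -> emit 'd', reset
Bit 10: prefix='1' (no match yet)
Bit 11: prefix='11' (no match yet)
Bit 12: prefix='111' -> emit 'n', reset
Bit 13: prefix='0' (no match yet)
Bit 14: prefix='01' -> emit 'j', reset
Bit 15: prefix='0' (no match yet)
Bit 16: prefix='01' -> emit 'j', reset
Bit 17: prefix='1' (no match yet)
Bit 18: prefix='10' -> emit 'd', reset
Bit 19: prefix='0' (no match yet)
Bit 20: prefix='00' -> emit 'e', reset
Bit 21: prefix='1' (no match yet)
Bit 22: prefix='11' (no match yet)
Bit 23: prefix='111' -> emit 'n', reset

Answer: dnndnjjden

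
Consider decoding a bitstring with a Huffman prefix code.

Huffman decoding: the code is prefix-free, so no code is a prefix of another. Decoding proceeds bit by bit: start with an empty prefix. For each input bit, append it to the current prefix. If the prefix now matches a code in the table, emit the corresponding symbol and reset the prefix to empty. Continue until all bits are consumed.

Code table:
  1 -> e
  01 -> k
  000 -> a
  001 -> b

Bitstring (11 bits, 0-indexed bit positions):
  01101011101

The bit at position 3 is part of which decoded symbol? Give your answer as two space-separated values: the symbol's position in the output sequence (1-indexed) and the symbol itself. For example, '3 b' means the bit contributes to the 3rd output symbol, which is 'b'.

Answer: 3 k

Derivation:
Bit 0: prefix='0' (no match yet)
Bit 1: prefix='01' -> emit 'k', reset
Bit 2: prefix='1' -> emit 'e', reset
Bit 3: prefix='0' (no match yet)
Bit 4: prefix='01' -> emit 'k', reset
Bit 5: prefix='0' (no match yet)
Bit 6: prefix='01' -> emit 'k', reset
Bit 7: prefix='1' -> emit 'e', reset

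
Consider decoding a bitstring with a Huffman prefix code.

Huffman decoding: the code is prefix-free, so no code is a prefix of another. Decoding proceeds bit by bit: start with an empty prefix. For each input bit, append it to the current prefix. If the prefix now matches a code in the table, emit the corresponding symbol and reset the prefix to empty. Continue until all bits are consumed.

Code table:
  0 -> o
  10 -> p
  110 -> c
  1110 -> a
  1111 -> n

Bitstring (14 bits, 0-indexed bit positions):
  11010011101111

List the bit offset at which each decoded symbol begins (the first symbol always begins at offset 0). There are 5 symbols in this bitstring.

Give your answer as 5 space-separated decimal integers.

Answer: 0 3 5 6 10

Derivation:
Bit 0: prefix='1' (no match yet)
Bit 1: prefix='11' (no match yet)
Bit 2: prefix='110' -> emit 'c', reset
Bit 3: prefix='1' (no match yet)
Bit 4: prefix='10' -> emit 'p', reset
Bit 5: prefix='0' -> emit 'o', reset
Bit 6: prefix='1' (no match yet)
Bit 7: prefix='11' (no match yet)
Bit 8: prefix='111' (no match yet)
Bit 9: prefix='1110' -> emit 'a', reset
Bit 10: prefix='1' (no match yet)
Bit 11: prefix='11' (no match yet)
Bit 12: prefix='111' (no match yet)
Bit 13: prefix='1111' -> emit 'n', reset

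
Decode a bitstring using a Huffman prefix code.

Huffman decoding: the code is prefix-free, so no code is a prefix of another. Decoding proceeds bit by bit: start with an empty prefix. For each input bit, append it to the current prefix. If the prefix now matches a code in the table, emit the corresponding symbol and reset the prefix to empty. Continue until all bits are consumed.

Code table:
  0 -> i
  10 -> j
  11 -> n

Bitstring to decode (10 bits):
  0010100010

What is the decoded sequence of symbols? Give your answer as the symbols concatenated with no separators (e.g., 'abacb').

Answer: iijjiij

Derivation:
Bit 0: prefix='0' -> emit 'i', reset
Bit 1: prefix='0' -> emit 'i', reset
Bit 2: prefix='1' (no match yet)
Bit 3: prefix='10' -> emit 'j', reset
Bit 4: prefix='1' (no match yet)
Bit 5: prefix='10' -> emit 'j', reset
Bit 6: prefix='0' -> emit 'i', reset
Bit 7: prefix='0' -> emit 'i', reset
Bit 8: prefix='1' (no match yet)
Bit 9: prefix='10' -> emit 'j', reset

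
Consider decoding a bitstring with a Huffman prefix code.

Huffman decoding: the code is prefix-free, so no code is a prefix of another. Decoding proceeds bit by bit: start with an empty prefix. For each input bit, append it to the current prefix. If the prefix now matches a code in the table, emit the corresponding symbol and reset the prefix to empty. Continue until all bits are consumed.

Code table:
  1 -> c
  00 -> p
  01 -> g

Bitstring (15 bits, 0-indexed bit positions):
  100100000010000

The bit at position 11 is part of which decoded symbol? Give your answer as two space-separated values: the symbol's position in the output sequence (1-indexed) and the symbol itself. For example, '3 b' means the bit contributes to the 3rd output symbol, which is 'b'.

Answer: 8 p

Derivation:
Bit 0: prefix='1' -> emit 'c', reset
Bit 1: prefix='0' (no match yet)
Bit 2: prefix='00' -> emit 'p', reset
Bit 3: prefix='1' -> emit 'c', reset
Bit 4: prefix='0' (no match yet)
Bit 5: prefix='00' -> emit 'p', reset
Bit 6: prefix='0' (no match yet)
Bit 7: prefix='00' -> emit 'p', reset
Bit 8: prefix='0' (no match yet)
Bit 9: prefix='00' -> emit 'p', reset
Bit 10: prefix='1' -> emit 'c', reset
Bit 11: prefix='0' (no match yet)
Bit 12: prefix='00' -> emit 'p', reset
Bit 13: prefix='0' (no match yet)
Bit 14: prefix='00' -> emit 'p', reset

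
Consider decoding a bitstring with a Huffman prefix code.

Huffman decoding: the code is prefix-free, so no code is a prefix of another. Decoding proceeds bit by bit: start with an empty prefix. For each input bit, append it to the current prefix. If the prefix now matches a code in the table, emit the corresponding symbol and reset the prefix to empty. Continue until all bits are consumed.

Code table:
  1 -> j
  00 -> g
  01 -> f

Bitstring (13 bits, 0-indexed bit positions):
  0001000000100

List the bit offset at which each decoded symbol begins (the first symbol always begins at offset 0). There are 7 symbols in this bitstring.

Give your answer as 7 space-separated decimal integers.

Bit 0: prefix='0' (no match yet)
Bit 1: prefix='00' -> emit 'g', reset
Bit 2: prefix='0' (no match yet)
Bit 3: prefix='01' -> emit 'f', reset
Bit 4: prefix='0' (no match yet)
Bit 5: prefix='00' -> emit 'g', reset
Bit 6: prefix='0' (no match yet)
Bit 7: prefix='00' -> emit 'g', reset
Bit 8: prefix='0' (no match yet)
Bit 9: prefix='00' -> emit 'g', reset
Bit 10: prefix='1' -> emit 'j', reset
Bit 11: prefix='0' (no match yet)
Bit 12: prefix='00' -> emit 'g', reset

Answer: 0 2 4 6 8 10 11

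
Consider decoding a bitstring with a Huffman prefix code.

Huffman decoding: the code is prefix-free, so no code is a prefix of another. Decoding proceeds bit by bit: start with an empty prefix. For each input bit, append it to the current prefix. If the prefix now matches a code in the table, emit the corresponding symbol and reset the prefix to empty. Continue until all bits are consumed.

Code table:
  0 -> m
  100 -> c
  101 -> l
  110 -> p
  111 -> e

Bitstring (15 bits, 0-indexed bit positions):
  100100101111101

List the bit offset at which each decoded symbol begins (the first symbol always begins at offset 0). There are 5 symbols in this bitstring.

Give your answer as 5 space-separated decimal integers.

Bit 0: prefix='1' (no match yet)
Bit 1: prefix='10' (no match yet)
Bit 2: prefix='100' -> emit 'c', reset
Bit 3: prefix='1' (no match yet)
Bit 4: prefix='10' (no match yet)
Bit 5: prefix='100' -> emit 'c', reset
Bit 6: prefix='1' (no match yet)
Bit 7: prefix='10' (no match yet)
Bit 8: prefix='101' -> emit 'l', reset
Bit 9: prefix='1' (no match yet)
Bit 10: prefix='11' (no match yet)
Bit 11: prefix='111' -> emit 'e', reset
Bit 12: prefix='1' (no match yet)
Bit 13: prefix='10' (no match yet)
Bit 14: prefix='101' -> emit 'l', reset

Answer: 0 3 6 9 12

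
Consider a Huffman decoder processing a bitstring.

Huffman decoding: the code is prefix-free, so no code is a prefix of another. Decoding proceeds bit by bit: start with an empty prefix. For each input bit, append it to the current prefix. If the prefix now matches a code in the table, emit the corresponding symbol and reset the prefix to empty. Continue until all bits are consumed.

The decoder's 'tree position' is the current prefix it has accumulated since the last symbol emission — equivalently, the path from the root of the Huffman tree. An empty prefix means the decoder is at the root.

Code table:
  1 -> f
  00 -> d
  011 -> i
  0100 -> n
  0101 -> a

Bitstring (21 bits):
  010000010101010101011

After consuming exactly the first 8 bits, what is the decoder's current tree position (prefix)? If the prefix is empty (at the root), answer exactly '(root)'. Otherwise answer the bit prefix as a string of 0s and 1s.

Answer: 01

Derivation:
Bit 0: prefix='0' (no match yet)
Bit 1: prefix='01' (no match yet)
Bit 2: prefix='010' (no match yet)
Bit 3: prefix='0100' -> emit 'n', reset
Bit 4: prefix='0' (no match yet)
Bit 5: prefix='00' -> emit 'd', reset
Bit 6: prefix='0' (no match yet)
Bit 7: prefix='01' (no match yet)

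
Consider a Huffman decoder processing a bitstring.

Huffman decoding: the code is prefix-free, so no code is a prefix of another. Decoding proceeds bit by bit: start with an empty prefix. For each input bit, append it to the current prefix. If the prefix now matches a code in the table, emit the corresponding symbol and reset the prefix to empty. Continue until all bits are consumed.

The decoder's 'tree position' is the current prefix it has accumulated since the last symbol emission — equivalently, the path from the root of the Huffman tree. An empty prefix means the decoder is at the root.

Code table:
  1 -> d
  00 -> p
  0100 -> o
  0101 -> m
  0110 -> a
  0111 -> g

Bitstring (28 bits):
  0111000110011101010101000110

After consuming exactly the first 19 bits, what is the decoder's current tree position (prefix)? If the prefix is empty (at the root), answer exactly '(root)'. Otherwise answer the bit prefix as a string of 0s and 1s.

Answer: 0

Derivation:
Bit 0: prefix='0' (no match yet)
Bit 1: prefix='01' (no match yet)
Bit 2: prefix='011' (no match yet)
Bit 3: prefix='0111' -> emit 'g', reset
Bit 4: prefix='0' (no match yet)
Bit 5: prefix='00' -> emit 'p', reset
Bit 6: prefix='0' (no match yet)
Bit 7: prefix='01' (no match yet)
Bit 8: prefix='011' (no match yet)
Bit 9: prefix='0110' -> emit 'a', reset
Bit 10: prefix='0' (no match yet)
Bit 11: prefix='01' (no match yet)
Bit 12: prefix='011' (no match yet)
Bit 13: prefix='0111' -> emit 'g', reset
Bit 14: prefix='0' (no match yet)
Bit 15: prefix='01' (no match yet)
Bit 16: prefix='010' (no match yet)
Bit 17: prefix='0101' -> emit 'm', reset
Bit 18: prefix='0' (no match yet)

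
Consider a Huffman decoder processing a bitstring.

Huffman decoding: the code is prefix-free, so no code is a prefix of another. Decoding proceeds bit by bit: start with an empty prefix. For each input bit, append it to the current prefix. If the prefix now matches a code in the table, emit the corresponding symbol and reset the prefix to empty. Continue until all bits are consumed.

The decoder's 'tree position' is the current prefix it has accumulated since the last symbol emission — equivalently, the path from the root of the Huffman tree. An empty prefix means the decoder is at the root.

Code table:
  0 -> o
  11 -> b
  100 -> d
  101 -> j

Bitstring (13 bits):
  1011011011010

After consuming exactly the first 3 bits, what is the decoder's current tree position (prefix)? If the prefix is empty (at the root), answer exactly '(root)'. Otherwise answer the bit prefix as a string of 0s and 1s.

Answer: (root)

Derivation:
Bit 0: prefix='1' (no match yet)
Bit 1: prefix='10' (no match yet)
Bit 2: prefix='101' -> emit 'j', reset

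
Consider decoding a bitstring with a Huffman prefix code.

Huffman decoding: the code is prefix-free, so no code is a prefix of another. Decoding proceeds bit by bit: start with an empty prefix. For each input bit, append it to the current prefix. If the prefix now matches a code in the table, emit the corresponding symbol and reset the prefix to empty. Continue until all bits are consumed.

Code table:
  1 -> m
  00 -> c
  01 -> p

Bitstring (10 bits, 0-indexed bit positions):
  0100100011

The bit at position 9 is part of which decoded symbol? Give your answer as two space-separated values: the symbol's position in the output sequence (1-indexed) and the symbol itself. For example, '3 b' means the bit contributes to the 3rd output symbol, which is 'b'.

Bit 0: prefix='0' (no match yet)
Bit 1: prefix='01' -> emit 'p', reset
Bit 2: prefix='0' (no match yet)
Bit 3: prefix='00' -> emit 'c', reset
Bit 4: prefix='1' -> emit 'm', reset
Bit 5: prefix='0' (no match yet)
Bit 6: prefix='00' -> emit 'c', reset
Bit 7: prefix='0' (no match yet)
Bit 8: prefix='01' -> emit 'p', reset
Bit 9: prefix='1' -> emit 'm', reset

Answer: 6 m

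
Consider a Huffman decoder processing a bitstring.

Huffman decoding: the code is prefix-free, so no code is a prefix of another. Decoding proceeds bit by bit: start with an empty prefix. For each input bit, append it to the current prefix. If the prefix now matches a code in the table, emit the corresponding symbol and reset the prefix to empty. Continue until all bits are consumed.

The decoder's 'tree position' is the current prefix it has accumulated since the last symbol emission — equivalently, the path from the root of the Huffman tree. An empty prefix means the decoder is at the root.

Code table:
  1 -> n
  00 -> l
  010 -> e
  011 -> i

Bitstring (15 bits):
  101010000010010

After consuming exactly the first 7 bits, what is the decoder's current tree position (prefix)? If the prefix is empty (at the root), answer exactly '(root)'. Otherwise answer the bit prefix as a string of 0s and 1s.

Bit 0: prefix='1' -> emit 'n', reset
Bit 1: prefix='0' (no match yet)
Bit 2: prefix='01' (no match yet)
Bit 3: prefix='010' -> emit 'e', reset
Bit 4: prefix='1' -> emit 'n', reset
Bit 5: prefix='0' (no match yet)
Bit 6: prefix='00' -> emit 'l', reset

Answer: (root)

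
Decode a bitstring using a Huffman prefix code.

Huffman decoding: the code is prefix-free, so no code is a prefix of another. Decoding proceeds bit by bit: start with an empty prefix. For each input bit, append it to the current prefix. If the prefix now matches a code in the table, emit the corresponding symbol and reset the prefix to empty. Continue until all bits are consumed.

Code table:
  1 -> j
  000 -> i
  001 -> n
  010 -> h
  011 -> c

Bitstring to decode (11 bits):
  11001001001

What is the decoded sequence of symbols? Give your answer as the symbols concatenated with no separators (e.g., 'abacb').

Answer: jjnnn

Derivation:
Bit 0: prefix='1' -> emit 'j', reset
Bit 1: prefix='1' -> emit 'j', reset
Bit 2: prefix='0' (no match yet)
Bit 3: prefix='00' (no match yet)
Bit 4: prefix='001' -> emit 'n', reset
Bit 5: prefix='0' (no match yet)
Bit 6: prefix='00' (no match yet)
Bit 7: prefix='001' -> emit 'n', reset
Bit 8: prefix='0' (no match yet)
Bit 9: prefix='00' (no match yet)
Bit 10: prefix='001' -> emit 'n', reset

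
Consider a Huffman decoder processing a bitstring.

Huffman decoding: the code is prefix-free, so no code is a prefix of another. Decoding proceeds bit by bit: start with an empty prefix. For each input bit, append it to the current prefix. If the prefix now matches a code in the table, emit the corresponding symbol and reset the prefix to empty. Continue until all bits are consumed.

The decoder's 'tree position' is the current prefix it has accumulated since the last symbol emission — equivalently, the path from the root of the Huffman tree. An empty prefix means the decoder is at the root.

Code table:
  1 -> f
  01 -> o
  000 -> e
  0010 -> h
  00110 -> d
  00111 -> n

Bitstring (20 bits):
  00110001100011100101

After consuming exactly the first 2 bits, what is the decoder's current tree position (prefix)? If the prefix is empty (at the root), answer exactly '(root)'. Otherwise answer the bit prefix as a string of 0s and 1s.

Answer: 00

Derivation:
Bit 0: prefix='0' (no match yet)
Bit 1: prefix='00' (no match yet)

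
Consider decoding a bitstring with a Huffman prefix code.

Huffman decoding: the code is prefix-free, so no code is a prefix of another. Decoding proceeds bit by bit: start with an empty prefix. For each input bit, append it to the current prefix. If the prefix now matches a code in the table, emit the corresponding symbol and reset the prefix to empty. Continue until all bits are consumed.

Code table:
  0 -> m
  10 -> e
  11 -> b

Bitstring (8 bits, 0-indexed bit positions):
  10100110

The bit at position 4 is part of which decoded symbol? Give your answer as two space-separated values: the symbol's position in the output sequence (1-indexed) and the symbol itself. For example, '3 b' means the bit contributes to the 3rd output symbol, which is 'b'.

Answer: 3 m

Derivation:
Bit 0: prefix='1' (no match yet)
Bit 1: prefix='10' -> emit 'e', reset
Bit 2: prefix='1' (no match yet)
Bit 3: prefix='10' -> emit 'e', reset
Bit 4: prefix='0' -> emit 'm', reset
Bit 5: prefix='1' (no match yet)
Bit 6: prefix='11' -> emit 'b', reset
Bit 7: prefix='0' -> emit 'm', reset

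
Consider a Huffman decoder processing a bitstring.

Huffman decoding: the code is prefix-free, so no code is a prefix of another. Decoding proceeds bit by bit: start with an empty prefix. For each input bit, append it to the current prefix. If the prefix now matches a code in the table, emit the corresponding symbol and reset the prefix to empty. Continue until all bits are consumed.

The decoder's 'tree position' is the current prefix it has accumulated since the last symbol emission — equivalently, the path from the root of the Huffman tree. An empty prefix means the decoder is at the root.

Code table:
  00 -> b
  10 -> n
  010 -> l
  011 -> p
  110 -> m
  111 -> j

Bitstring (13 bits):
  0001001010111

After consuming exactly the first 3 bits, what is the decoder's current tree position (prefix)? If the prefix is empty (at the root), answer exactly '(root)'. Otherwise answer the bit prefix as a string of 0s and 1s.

Answer: 0

Derivation:
Bit 0: prefix='0' (no match yet)
Bit 1: prefix='00' -> emit 'b', reset
Bit 2: prefix='0' (no match yet)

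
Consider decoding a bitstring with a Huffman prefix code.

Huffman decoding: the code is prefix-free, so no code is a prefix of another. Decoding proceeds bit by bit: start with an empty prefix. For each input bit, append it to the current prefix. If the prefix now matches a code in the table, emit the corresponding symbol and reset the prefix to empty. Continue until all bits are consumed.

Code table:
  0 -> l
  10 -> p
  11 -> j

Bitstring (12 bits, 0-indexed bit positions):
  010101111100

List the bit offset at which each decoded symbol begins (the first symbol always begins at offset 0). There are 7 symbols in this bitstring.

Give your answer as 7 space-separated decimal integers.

Bit 0: prefix='0' -> emit 'l', reset
Bit 1: prefix='1' (no match yet)
Bit 2: prefix='10' -> emit 'p', reset
Bit 3: prefix='1' (no match yet)
Bit 4: prefix='10' -> emit 'p', reset
Bit 5: prefix='1' (no match yet)
Bit 6: prefix='11' -> emit 'j', reset
Bit 7: prefix='1' (no match yet)
Bit 8: prefix='11' -> emit 'j', reset
Bit 9: prefix='1' (no match yet)
Bit 10: prefix='10' -> emit 'p', reset
Bit 11: prefix='0' -> emit 'l', reset

Answer: 0 1 3 5 7 9 11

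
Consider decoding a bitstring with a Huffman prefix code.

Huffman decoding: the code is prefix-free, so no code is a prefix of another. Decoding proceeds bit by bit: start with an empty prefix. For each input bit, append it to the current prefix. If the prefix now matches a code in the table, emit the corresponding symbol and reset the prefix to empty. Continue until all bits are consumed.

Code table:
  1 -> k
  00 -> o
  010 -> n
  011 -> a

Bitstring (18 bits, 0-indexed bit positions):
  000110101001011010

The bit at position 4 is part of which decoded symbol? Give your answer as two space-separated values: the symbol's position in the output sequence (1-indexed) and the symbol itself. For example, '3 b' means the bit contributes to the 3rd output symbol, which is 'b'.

Answer: 2 a

Derivation:
Bit 0: prefix='0' (no match yet)
Bit 1: prefix='00' -> emit 'o', reset
Bit 2: prefix='0' (no match yet)
Bit 3: prefix='01' (no match yet)
Bit 4: prefix='011' -> emit 'a', reset
Bit 5: prefix='0' (no match yet)
Bit 6: prefix='01' (no match yet)
Bit 7: prefix='010' -> emit 'n', reset
Bit 8: prefix='1' -> emit 'k', reset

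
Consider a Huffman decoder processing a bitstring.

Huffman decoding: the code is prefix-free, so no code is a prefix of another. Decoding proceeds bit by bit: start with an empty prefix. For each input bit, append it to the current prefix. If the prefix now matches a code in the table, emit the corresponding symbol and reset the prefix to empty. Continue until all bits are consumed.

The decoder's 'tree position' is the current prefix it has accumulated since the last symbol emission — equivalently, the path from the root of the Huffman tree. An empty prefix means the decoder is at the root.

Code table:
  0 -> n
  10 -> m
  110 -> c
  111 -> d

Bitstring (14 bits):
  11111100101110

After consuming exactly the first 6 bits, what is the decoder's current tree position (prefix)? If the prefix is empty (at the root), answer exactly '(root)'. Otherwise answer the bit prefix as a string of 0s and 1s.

Bit 0: prefix='1' (no match yet)
Bit 1: prefix='11' (no match yet)
Bit 2: prefix='111' -> emit 'd', reset
Bit 3: prefix='1' (no match yet)
Bit 4: prefix='11' (no match yet)
Bit 5: prefix='111' -> emit 'd', reset

Answer: (root)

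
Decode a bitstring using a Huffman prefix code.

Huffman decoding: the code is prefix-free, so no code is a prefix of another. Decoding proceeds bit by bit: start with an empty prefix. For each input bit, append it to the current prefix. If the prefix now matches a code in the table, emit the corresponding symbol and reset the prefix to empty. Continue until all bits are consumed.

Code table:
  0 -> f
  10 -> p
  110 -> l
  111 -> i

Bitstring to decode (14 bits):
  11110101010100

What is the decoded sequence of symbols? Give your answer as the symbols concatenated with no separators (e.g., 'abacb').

Answer: ipppppf

Derivation:
Bit 0: prefix='1' (no match yet)
Bit 1: prefix='11' (no match yet)
Bit 2: prefix='111' -> emit 'i', reset
Bit 3: prefix='1' (no match yet)
Bit 4: prefix='10' -> emit 'p', reset
Bit 5: prefix='1' (no match yet)
Bit 6: prefix='10' -> emit 'p', reset
Bit 7: prefix='1' (no match yet)
Bit 8: prefix='10' -> emit 'p', reset
Bit 9: prefix='1' (no match yet)
Bit 10: prefix='10' -> emit 'p', reset
Bit 11: prefix='1' (no match yet)
Bit 12: prefix='10' -> emit 'p', reset
Bit 13: prefix='0' -> emit 'f', reset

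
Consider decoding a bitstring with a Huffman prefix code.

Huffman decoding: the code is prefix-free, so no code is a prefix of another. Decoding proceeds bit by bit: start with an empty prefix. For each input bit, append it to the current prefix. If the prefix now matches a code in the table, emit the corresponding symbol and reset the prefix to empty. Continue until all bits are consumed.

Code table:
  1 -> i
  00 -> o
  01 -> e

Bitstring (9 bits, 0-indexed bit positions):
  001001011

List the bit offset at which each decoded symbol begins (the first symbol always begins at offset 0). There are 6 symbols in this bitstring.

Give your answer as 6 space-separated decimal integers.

Bit 0: prefix='0' (no match yet)
Bit 1: prefix='00' -> emit 'o', reset
Bit 2: prefix='1' -> emit 'i', reset
Bit 3: prefix='0' (no match yet)
Bit 4: prefix='00' -> emit 'o', reset
Bit 5: prefix='1' -> emit 'i', reset
Bit 6: prefix='0' (no match yet)
Bit 7: prefix='01' -> emit 'e', reset
Bit 8: prefix='1' -> emit 'i', reset

Answer: 0 2 3 5 6 8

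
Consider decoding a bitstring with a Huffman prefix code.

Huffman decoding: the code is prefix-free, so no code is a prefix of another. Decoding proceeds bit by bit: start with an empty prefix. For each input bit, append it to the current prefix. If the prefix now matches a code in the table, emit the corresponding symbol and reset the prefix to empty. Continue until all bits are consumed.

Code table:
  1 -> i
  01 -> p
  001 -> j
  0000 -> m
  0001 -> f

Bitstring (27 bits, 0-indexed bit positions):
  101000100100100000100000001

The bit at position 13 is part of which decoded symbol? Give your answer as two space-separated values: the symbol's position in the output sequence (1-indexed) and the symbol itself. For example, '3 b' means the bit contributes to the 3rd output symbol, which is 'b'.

Bit 0: prefix='1' -> emit 'i', reset
Bit 1: prefix='0' (no match yet)
Bit 2: prefix='01' -> emit 'p', reset
Bit 3: prefix='0' (no match yet)
Bit 4: prefix='00' (no match yet)
Bit 5: prefix='000' (no match yet)
Bit 6: prefix='0001' -> emit 'f', reset
Bit 7: prefix='0' (no match yet)
Bit 8: prefix='00' (no match yet)
Bit 9: prefix='001' -> emit 'j', reset
Bit 10: prefix='0' (no match yet)
Bit 11: prefix='00' (no match yet)
Bit 12: prefix='001' -> emit 'j', reset
Bit 13: prefix='0' (no match yet)
Bit 14: prefix='00' (no match yet)
Bit 15: prefix='000' (no match yet)
Bit 16: prefix='0000' -> emit 'm', reset
Bit 17: prefix='0' (no match yet)

Answer: 6 m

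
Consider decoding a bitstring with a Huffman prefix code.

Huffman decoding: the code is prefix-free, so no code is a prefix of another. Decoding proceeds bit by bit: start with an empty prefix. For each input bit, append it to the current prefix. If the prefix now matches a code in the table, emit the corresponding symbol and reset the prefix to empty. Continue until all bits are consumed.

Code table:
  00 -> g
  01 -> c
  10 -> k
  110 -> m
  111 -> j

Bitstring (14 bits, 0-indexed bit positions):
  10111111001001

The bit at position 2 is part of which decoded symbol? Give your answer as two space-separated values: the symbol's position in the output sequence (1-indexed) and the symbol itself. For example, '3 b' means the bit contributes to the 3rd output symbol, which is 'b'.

Answer: 2 j

Derivation:
Bit 0: prefix='1' (no match yet)
Bit 1: prefix='10' -> emit 'k', reset
Bit 2: prefix='1' (no match yet)
Bit 3: prefix='11' (no match yet)
Bit 4: prefix='111' -> emit 'j', reset
Bit 5: prefix='1' (no match yet)
Bit 6: prefix='11' (no match yet)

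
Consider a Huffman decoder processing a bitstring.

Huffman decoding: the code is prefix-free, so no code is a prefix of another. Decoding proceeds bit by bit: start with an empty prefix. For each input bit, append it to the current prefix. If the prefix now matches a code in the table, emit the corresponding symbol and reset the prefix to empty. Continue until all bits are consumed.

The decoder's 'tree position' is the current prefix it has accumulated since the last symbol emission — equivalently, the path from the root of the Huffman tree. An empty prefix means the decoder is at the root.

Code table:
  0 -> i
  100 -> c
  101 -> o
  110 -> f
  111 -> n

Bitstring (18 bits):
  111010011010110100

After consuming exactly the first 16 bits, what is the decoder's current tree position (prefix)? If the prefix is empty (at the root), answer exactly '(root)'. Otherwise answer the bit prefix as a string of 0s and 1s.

Answer: (root)

Derivation:
Bit 0: prefix='1' (no match yet)
Bit 1: prefix='11' (no match yet)
Bit 2: prefix='111' -> emit 'n', reset
Bit 3: prefix='0' -> emit 'i', reset
Bit 4: prefix='1' (no match yet)
Bit 5: prefix='10' (no match yet)
Bit 6: prefix='100' -> emit 'c', reset
Bit 7: prefix='1' (no match yet)
Bit 8: prefix='11' (no match yet)
Bit 9: prefix='110' -> emit 'f', reset
Bit 10: prefix='1' (no match yet)
Bit 11: prefix='10' (no match yet)
Bit 12: prefix='101' -> emit 'o', reset
Bit 13: prefix='1' (no match yet)
Bit 14: prefix='10' (no match yet)
Bit 15: prefix='101' -> emit 'o', reset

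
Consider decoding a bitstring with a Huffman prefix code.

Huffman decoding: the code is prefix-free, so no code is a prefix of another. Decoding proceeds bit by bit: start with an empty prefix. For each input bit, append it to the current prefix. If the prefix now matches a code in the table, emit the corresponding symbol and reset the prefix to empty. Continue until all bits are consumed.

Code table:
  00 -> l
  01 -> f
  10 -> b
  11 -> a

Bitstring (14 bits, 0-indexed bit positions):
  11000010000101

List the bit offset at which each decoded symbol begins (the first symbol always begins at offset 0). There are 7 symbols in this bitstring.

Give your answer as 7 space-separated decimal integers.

Answer: 0 2 4 6 8 10 12

Derivation:
Bit 0: prefix='1' (no match yet)
Bit 1: prefix='11' -> emit 'a', reset
Bit 2: prefix='0' (no match yet)
Bit 3: prefix='00' -> emit 'l', reset
Bit 4: prefix='0' (no match yet)
Bit 5: prefix='00' -> emit 'l', reset
Bit 6: prefix='1' (no match yet)
Bit 7: prefix='10' -> emit 'b', reset
Bit 8: prefix='0' (no match yet)
Bit 9: prefix='00' -> emit 'l', reset
Bit 10: prefix='0' (no match yet)
Bit 11: prefix='01' -> emit 'f', reset
Bit 12: prefix='0' (no match yet)
Bit 13: prefix='01' -> emit 'f', reset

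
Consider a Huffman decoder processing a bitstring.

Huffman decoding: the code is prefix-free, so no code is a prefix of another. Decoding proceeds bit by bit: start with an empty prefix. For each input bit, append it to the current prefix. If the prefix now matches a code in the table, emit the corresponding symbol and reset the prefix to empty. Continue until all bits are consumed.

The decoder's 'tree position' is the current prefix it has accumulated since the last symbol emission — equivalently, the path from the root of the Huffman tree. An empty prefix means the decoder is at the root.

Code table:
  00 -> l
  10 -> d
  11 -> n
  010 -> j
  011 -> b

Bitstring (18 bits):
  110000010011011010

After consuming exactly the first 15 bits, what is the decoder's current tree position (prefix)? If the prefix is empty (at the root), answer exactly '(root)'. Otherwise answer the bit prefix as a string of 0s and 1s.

Answer: (root)

Derivation:
Bit 0: prefix='1' (no match yet)
Bit 1: prefix='11' -> emit 'n', reset
Bit 2: prefix='0' (no match yet)
Bit 3: prefix='00' -> emit 'l', reset
Bit 4: prefix='0' (no match yet)
Bit 5: prefix='00' -> emit 'l', reset
Bit 6: prefix='0' (no match yet)
Bit 7: prefix='01' (no match yet)
Bit 8: prefix='010' -> emit 'j', reset
Bit 9: prefix='0' (no match yet)
Bit 10: prefix='01' (no match yet)
Bit 11: prefix='011' -> emit 'b', reset
Bit 12: prefix='0' (no match yet)
Bit 13: prefix='01' (no match yet)
Bit 14: prefix='011' -> emit 'b', reset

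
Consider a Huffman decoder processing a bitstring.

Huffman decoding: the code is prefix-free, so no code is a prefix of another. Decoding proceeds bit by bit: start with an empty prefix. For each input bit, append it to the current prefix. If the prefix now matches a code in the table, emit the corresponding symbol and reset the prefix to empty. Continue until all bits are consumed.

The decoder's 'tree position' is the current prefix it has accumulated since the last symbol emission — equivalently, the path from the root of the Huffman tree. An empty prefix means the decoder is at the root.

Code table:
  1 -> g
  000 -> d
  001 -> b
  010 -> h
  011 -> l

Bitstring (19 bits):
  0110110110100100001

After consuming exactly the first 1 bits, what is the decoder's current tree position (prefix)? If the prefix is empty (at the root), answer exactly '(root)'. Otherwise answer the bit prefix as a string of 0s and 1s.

Answer: 0

Derivation:
Bit 0: prefix='0' (no match yet)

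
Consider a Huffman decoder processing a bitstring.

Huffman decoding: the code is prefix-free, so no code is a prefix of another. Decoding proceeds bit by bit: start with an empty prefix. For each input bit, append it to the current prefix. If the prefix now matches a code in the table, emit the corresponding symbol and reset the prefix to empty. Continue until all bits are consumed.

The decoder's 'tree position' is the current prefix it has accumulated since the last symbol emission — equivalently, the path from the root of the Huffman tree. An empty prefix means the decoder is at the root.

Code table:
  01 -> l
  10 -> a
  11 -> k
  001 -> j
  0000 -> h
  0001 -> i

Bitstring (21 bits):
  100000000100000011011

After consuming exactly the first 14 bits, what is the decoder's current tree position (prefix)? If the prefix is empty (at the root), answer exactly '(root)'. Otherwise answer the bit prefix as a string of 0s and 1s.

Answer: (root)

Derivation:
Bit 0: prefix='1' (no match yet)
Bit 1: prefix='10' -> emit 'a', reset
Bit 2: prefix='0' (no match yet)
Bit 3: prefix='00' (no match yet)
Bit 4: prefix='000' (no match yet)
Bit 5: prefix='0000' -> emit 'h', reset
Bit 6: prefix='0' (no match yet)
Bit 7: prefix='00' (no match yet)
Bit 8: prefix='000' (no match yet)
Bit 9: prefix='0001' -> emit 'i', reset
Bit 10: prefix='0' (no match yet)
Bit 11: prefix='00' (no match yet)
Bit 12: prefix='000' (no match yet)
Bit 13: prefix='0000' -> emit 'h', reset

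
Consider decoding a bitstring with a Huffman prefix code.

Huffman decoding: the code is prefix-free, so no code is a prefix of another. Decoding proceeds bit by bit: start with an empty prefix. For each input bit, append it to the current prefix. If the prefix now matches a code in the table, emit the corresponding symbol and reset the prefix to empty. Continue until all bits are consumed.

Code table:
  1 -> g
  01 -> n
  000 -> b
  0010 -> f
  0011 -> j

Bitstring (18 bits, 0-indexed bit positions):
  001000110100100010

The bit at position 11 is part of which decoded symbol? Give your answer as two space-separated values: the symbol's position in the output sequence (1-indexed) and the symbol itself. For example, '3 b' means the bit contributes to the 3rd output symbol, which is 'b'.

Answer: 4 f

Derivation:
Bit 0: prefix='0' (no match yet)
Bit 1: prefix='00' (no match yet)
Bit 2: prefix='001' (no match yet)
Bit 3: prefix='0010' -> emit 'f', reset
Bit 4: prefix='0' (no match yet)
Bit 5: prefix='00' (no match yet)
Bit 6: prefix='001' (no match yet)
Bit 7: prefix='0011' -> emit 'j', reset
Bit 8: prefix='0' (no match yet)
Bit 9: prefix='01' -> emit 'n', reset
Bit 10: prefix='0' (no match yet)
Bit 11: prefix='00' (no match yet)
Bit 12: prefix='001' (no match yet)
Bit 13: prefix='0010' -> emit 'f', reset
Bit 14: prefix='0' (no match yet)
Bit 15: prefix='00' (no match yet)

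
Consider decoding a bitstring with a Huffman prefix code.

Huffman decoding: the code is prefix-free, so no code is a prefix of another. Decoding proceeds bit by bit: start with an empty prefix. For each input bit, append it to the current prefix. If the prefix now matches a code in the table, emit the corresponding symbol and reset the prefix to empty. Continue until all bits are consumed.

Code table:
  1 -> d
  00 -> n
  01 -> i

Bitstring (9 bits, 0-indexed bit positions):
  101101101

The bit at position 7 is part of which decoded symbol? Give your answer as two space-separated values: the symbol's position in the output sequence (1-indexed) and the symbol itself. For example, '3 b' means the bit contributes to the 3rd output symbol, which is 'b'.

Answer: 6 i

Derivation:
Bit 0: prefix='1' -> emit 'd', reset
Bit 1: prefix='0' (no match yet)
Bit 2: prefix='01' -> emit 'i', reset
Bit 3: prefix='1' -> emit 'd', reset
Bit 4: prefix='0' (no match yet)
Bit 5: prefix='01' -> emit 'i', reset
Bit 6: prefix='1' -> emit 'd', reset
Bit 7: prefix='0' (no match yet)
Bit 8: prefix='01' -> emit 'i', reset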